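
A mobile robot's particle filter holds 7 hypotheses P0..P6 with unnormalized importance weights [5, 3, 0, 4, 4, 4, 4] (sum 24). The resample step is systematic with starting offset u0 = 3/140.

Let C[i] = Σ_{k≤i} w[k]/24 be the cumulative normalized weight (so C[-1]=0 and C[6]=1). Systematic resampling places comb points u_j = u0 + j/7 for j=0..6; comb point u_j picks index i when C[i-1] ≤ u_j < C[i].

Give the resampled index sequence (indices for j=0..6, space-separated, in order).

C = [5/24, 1/3, 1/3, 1/2, 2/3, 5/6, 1]
j=0: u_0=3/140 ∈ [0, 5/24) → index 0
j=1: u_1=23/140 ∈ [0, 5/24) → index 0
j=2: u_2=43/140 ∈ [5/24, 1/3) → index 1
j=3: u_3=9/20 ∈ [1/3, 1/2) → index 3
j=4: u_4=83/140 ∈ [1/2, 2/3) → index 4
j=5: u_5=103/140 ∈ [2/3, 5/6) → index 5
j=6: u_6=123/140 ∈ [5/6, 1) → index 6

0 0 1 3 4 5 6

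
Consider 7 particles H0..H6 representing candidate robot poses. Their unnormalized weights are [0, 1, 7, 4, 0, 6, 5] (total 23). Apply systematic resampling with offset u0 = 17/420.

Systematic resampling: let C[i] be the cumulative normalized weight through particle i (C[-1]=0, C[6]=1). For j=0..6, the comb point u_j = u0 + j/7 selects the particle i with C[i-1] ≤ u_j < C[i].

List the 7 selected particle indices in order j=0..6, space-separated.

1 2 2 3 5 5 6

C = [0, 1/23, 8/23, 12/23, 12/23, 18/23, 1]
j=0: u_0=17/420 ∈ [0, 1/23) → index 1
j=1: u_1=11/60 ∈ [1/23, 8/23) → index 2
j=2: u_2=137/420 ∈ [1/23, 8/23) → index 2
j=3: u_3=197/420 ∈ [8/23, 12/23) → index 3
j=4: u_4=257/420 ∈ [12/23, 18/23) → index 5
j=5: u_5=317/420 ∈ [12/23, 18/23) → index 5
j=6: u_6=377/420 ∈ [18/23, 1) → index 6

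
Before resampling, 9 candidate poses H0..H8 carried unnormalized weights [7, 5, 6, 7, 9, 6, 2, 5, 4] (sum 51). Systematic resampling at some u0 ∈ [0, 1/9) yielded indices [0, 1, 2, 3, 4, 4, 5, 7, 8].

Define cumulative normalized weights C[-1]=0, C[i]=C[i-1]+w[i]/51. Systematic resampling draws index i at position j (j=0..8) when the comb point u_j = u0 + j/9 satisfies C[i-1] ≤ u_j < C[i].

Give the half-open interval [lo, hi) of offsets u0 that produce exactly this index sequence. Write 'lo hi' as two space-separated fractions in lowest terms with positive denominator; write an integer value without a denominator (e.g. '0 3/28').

7/153 1/9

C = [7/51, 4/17, 6/17, 25/51, 2/3, 40/51, 14/17, 47/51, 1]
j=0 picked index 0: u0 ∈ [0, 7/51)
j=1 picked index 1: u0 ∈ [4/153, 19/153)
j=2 picked index 2: u0 ∈ [2/153, 20/153)
j=3 picked index 3: u0 ∈ [1/51, 8/51)
j=4 picked index 4: u0 ∈ [7/153, 2/9)
j=5 picked index 4: u0 ∈ [-10/153, 1/9)
j=6 picked index 5: u0 ∈ [0, 2/17)
j=7 picked index 7: u0 ∈ [7/153, 22/153)
j=8 picked index 8: u0 ∈ [5/153, 1/9)
intersection: [7/153, 1/9)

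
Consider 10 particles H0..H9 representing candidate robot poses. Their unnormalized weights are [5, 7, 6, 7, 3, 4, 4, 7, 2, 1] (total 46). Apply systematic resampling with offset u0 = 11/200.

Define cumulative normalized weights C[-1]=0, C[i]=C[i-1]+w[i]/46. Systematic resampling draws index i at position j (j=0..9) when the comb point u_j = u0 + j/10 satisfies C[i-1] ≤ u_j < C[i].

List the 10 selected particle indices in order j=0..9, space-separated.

0 1 1 2 3 4 5 6 7 8

C = [5/46, 6/23, 9/23, 25/46, 14/23, 16/23, 18/23, 43/46, 45/46, 1]
j=0: u_0=11/200 ∈ [0, 5/46) → index 0
j=1: u_1=31/200 ∈ [5/46, 6/23) → index 1
j=2: u_2=51/200 ∈ [5/46, 6/23) → index 1
j=3: u_3=71/200 ∈ [6/23, 9/23) → index 2
j=4: u_4=91/200 ∈ [9/23, 25/46) → index 3
j=5: u_5=111/200 ∈ [25/46, 14/23) → index 4
j=6: u_6=131/200 ∈ [14/23, 16/23) → index 5
j=7: u_7=151/200 ∈ [16/23, 18/23) → index 6
j=8: u_8=171/200 ∈ [18/23, 43/46) → index 7
j=9: u_9=191/200 ∈ [43/46, 45/46) → index 8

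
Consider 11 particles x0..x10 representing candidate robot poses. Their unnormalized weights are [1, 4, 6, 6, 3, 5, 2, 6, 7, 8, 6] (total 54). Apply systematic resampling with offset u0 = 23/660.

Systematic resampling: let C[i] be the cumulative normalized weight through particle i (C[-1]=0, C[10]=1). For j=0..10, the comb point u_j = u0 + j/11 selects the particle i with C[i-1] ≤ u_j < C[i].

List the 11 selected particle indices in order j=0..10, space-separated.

1 2 3 3 5 6 7 8 9 9 10

C = [1/54, 5/54, 11/54, 17/54, 10/27, 25/54, 1/2, 11/18, 20/27, 8/9, 1]
j=0: u_0=23/660 ∈ [1/54, 5/54) → index 1
j=1: u_1=83/660 ∈ [5/54, 11/54) → index 2
j=2: u_2=13/60 ∈ [11/54, 17/54) → index 3
j=3: u_3=203/660 ∈ [11/54, 17/54) → index 3
j=4: u_4=263/660 ∈ [10/27, 25/54) → index 5
j=5: u_5=323/660 ∈ [25/54, 1/2) → index 6
j=6: u_6=383/660 ∈ [1/2, 11/18) → index 7
j=7: u_7=443/660 ∈ [11/18, 20/27) → index 8
j=8: u_8=503/660 ∈ [20/27, 8/9) → index 9
j=9: u_9=563/660 ∈ [20/27, 8/9) → index 9
j=10: u_10=623/660 ∈ [8/9, 1) → index 10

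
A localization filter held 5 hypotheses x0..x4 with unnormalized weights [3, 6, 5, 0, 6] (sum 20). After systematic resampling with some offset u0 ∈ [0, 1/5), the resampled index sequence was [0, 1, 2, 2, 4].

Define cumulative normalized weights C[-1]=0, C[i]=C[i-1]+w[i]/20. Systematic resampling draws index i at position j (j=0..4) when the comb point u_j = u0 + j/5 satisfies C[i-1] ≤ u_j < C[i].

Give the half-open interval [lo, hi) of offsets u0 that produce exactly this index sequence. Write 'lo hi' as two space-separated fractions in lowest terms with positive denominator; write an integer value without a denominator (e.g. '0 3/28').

C = [3/20, 9/20, 7/10, 7/10, 1]
j=0 picked index 0: u0 ∈ [0, 3/20)
j=1 picked index 1: u0 ∈ [-1/20, 1/4)
j=2 picked index 2: u0 ∈ [1/20, 3/10)
j=3 picked index 2: u0 ∈ [-3/20, 1/10)
j=4 picked index 4: u0 ∈ [-1/10, 1/5)
intersection: [1/20, 1/10)

1/20 1/10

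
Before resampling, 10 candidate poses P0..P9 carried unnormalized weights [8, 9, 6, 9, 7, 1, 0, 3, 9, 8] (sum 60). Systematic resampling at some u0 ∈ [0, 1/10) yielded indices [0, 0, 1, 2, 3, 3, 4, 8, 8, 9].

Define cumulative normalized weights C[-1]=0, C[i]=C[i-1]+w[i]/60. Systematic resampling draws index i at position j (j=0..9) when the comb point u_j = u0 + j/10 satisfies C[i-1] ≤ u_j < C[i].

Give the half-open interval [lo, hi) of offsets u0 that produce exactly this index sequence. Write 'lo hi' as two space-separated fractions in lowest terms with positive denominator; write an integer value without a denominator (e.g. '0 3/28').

1/60 1/30

C = [2/15, 17/60, 23/60, 8/15, 13/20, 2/3, 2/3, 43/60, 13/15, 1]
j=0 picked index 0: u0 ∈ [0, 2/15)
j=1 picked index 0: u0 ∈ [-1/10, 1/30)
j=2 picked index 1: u0 ∈ [-1/15, 1/12)
j=3 picked index 2: u0 ∈ [-1/60, 1/12)
j=4 picked index 3: u0 ∈ [-1/60, 2/15)
j=5 picked index 3: u0 ∈ [-7/60, 1/30)
j=6 picked index 4: u0 ∈ [-1/15, 1/20)
j=7 picked index 8: u0 ∈ [1/60, 1/6)
j=8 picked index 8: u0 ∈ [-1/12, 1/15)
j=9 picked index 9: u0 ∈ [-1/30, 1/10)
intersection: [1/60, 1/30)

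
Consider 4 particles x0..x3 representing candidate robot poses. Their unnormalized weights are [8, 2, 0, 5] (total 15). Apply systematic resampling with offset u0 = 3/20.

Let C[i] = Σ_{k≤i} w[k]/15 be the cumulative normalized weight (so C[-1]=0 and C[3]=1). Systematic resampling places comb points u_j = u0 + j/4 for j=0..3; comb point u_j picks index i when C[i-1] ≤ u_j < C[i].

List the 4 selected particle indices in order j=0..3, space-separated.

C = [8/15, 2/3, 2/3, 1]
j=0: u_0=3/20 ∈ [0, 8/15) → index 0
j=1: u_1=2/5 ∈ [0, 8/15) → index 0
j=2: u_2=13/20 ∈ [8/15, 2/3) → index 1
j=3: u_3=9/10 ∈ [2/3, 1) → index 3

0 0 1 3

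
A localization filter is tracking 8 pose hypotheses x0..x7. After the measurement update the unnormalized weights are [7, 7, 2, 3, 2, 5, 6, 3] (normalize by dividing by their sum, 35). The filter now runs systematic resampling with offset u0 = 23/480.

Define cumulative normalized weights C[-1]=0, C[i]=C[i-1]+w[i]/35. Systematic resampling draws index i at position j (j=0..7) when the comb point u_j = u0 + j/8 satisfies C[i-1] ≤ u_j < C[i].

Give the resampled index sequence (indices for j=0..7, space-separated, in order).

0 0 1 2 4 5 6 7

C = [1/5, 2/5, 16/35, 19/35, 3/5, 26/35, 32/35, 1]
j=0: u_0=23/480 ∈ [0, 1/5) → index 0
j=1: u_1=83/480 ∈ [0, 1/5) → index 0
j=2: u_2=143/480 ∈ [1/5, 2/5) → index 1
j=3: u_3=203/480 ∈ [2/5, 16/35) → index 2
j=4: u_4=263/480 ∈ [19/35, 3/5) → index 4
j=5: u_5=323/480 ∈ [3/5, 26/35) → index 5
j=6: u_6=383/480 ∈ [26/35, 32/35) → index 6
j=7: u_7=443/480 ∈ [32/35, 1) → index 7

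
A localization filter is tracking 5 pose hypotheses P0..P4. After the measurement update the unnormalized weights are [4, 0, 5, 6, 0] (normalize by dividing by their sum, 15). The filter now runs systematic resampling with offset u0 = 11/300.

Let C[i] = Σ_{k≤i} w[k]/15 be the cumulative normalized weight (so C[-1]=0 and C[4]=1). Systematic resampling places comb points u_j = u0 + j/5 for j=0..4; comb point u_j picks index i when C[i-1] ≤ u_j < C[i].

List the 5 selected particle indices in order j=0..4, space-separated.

0 0 2 3 3

C = [4/15, 4/15, 3/5, 1, 1]
j=0: u_0=11/300 ∈ [0, 4/15) → index 0
j=1: u_1=71/300 ∈ [0, 4/15) → index 0
j=2: u_2=131/300 ∈ [4/15, 3/5) → index 2
j=3: u_3=191/300 ∈ [3/5, 1) → index 3
j=4: u_4=251/300 ∈ [3/5, 1) → index 3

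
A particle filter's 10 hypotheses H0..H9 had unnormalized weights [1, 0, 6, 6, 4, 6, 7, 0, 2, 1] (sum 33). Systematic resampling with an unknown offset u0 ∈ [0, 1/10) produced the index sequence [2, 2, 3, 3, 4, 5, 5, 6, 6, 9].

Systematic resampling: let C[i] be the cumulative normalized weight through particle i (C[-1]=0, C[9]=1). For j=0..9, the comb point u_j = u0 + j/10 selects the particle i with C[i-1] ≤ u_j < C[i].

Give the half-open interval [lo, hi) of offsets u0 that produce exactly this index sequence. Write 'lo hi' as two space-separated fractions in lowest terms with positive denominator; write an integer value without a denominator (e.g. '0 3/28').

C = [1/33, 1/33, 7/33, 13/33, 17/33, 23/33, 10/11, 10/11, 32/33, 1]
j=0 picked index 2: u0 ∈ [1/33, 7/33)
j=1 picked index 2: u0 ∈ [-23/330, 37/330)
j=2 picked index 3: u0 ∈ [2/165, 32/165)
j=3 picked index 3: u0 ∈ [-29/330, 31/330)
j=4 picked index 4: u0 ∈ [-1/165, 19/165)
j=5 picked index 5: u0 ∈ [1/66, 13/66)
j=6 picked index 5: u0 ∈ [-14/165, 16/165)
j=7 picked index 6: u0 ∈ [-1/330, 23/110)
j=8 picked index 6: u0 ∈ [-17/165, 6/55)
j=9 picked index 9: u0 ∈ [23/330, 1/10)
intersection: [23/330, 31/330)

23/330 31/330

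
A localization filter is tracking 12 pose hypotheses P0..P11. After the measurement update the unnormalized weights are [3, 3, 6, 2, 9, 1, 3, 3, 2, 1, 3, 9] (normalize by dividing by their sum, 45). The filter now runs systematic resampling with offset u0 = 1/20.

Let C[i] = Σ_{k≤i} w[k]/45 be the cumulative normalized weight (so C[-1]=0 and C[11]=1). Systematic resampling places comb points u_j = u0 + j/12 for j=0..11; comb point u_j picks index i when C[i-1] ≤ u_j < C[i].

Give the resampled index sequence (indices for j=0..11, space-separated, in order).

C = [1/15, 2/15, 4/15, 14/45, 23/45, 8/15, 3/5, 2/3, 32/45, 11/15, 4/5, 1]
j=0: u_0=1/20 ∈ [0, 1/15) → index 0
j=1: u_1=2/15 ∈ [2/15, 4/15) → index 2
j=2: u_2=13/60 ∈ [2/15, 4/15) → index 2
j=3: u_3=3/10 ∈ [4/15, 14/45) → index 3
j=4: u_4=23/60 ∈ [14/45, 23/45) → index 4
j=5: u_5=7/15 ∈ [14/45, 23/45) → index 4
j=6: u_6=11/20 ∈ [8/15, 3/5) → index 6
j=7: u_7=19/30 ∈ [3/5, 2/3) → index 7
j=8: u_8=43/60 ∈ [32/45, 11/15) → index 9
j=9: u_9=4/5 ∈ [4/5, 1) → index 11
j=10: u_10=53/60 ∈ [4/5, 1) → index 11
j=11: u_11=29/30 ∈ [4/5, 1) → index 11

0 2 2 3 4 4 6 7 9 11 11 11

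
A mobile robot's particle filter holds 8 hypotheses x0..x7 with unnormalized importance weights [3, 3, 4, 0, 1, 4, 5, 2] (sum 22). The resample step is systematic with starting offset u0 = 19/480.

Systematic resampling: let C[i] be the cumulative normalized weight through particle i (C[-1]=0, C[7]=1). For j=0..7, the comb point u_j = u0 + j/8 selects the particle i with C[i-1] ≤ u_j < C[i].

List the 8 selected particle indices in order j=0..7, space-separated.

0 1 2 2 5 5 6 7

C = [3/22, 3/11, 5/11, 5/11, 1/2, 15/22, 10/11, 1]
j=0: u_0=19/480 ∈ [0, 3/22) → index 0
j=1: u_1=79/480 ∈ [3/22, 3/11) → index 1
j=2: u_2=139/480 ∈ [3/11, 5/11) → index 2
j=3: u_3=199/480 ∈ [3/11, 5/11) → index 2
j=4: u_4=259/480 ∈ [1/2, 15/22) → index 5
j=5: u_5=319/480 ∈ [1/2, 15/22) → index 5
j=6: u_6=379/480 ∈ [15/22, 10/11) → index 6
j=7: u_7=439/480 ∈ [10/11, 1) → index 7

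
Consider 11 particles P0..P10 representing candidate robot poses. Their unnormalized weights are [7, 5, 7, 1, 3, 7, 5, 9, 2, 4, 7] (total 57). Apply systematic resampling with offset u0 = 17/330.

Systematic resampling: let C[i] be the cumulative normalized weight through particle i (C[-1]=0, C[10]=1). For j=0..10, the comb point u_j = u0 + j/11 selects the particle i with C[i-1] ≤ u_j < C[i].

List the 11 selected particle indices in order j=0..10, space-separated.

C = [7/57, 4/19, 1/3, 20/57, 23/57, 10/19, 35/57, 44/57, 46/57, 50/57, 1]
j=0: u_0=17/330 ∈ [0, 7/57) → index 0
j=1: u_1=47/330 ∈ [7/57, 4/19) → index 1
j=2: u_2=7/30 ∈ [4/19, 1/3) → index 2
j=3: u_3=107/330 ∈ [4/19, 1/3) → index 2
j=4: u_4=137/330 ∈ [23/57, 10/19) → index 5
j=5: u_5=167/330 ∈ [23/57, 10/19) → index 5
j=6: u_6=197/330 ∈ [10/19, 35/57) → index 6
j=7: u_7=227/330 ∈ [35/57, 44/57) → index 7
j=8: u_8=257/330 ∈ [44/57, 46/57) → index 8
j=9: u_9=287/330 ∈ [46/57, 50/57) → index 9
j=10: u_10=317/330 ∈ [50/57, 1) → index 10

0 1 2 2 5 5 6 7 8 9 10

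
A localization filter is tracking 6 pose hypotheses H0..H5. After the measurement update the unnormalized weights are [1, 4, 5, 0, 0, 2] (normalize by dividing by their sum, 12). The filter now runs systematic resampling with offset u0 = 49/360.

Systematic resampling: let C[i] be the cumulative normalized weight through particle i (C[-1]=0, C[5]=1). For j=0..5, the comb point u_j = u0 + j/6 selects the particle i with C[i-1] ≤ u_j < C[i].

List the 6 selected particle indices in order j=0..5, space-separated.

C = [1/12, 5/12, 5/6, 5/6, 5/6, 1]
j=0: u_0=49/360 ∈ [1/12, 5/12) → index 1
j=1: u_1=109/360 ∈ [1/12, 5/12) → index 1
j=2: u_2=169/360 ∈ [5/12, 5/6) → index 2
j=3: u_3=229/360 ∈ [5/12, 5/6) → index 2
j=4: u_4=289/360 ∈ [5/12, 5/6) → index 2
j=5: u_5=349/360 ∈ [5/6, 1) → index 5

1 1 2 2 2 5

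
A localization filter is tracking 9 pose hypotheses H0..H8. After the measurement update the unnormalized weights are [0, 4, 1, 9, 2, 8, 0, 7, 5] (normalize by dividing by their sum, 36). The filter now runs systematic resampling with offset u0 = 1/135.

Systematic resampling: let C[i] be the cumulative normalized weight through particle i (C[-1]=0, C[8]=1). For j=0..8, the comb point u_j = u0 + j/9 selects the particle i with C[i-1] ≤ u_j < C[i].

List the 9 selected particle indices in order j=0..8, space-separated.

1 2 3 3 5 5 7 7 8

C = [0, 1/9, 5/36, 7/18, 4/9, 2/3, 2/3, 31/36, 1]
j=0: u_0=1/135 ∈ [0, 1/9) → index 1
j=1: u_1=16/135 ∈ [1/9, 5/36) → index 2
j=2: u_2=31/135 ∈ [5/36, 7/18) → index 3
j=3: u_3=46/135 ∈ [5/36, 7/18) → index 3
j=4: u_4=61/135 ∈ [4/9, 2/3) → index 5
j=5: u_5=76/135 ∈ [4/9, 2/3) → index 5
j=6: u_6=91/135 ∈ [2/3, 31/36) → index 7
j=7: u_7=106/135 ∈ [2/3, 31/36) → index 7
j=8: u_8=121/135 ∈ [31/36, 1) → index 8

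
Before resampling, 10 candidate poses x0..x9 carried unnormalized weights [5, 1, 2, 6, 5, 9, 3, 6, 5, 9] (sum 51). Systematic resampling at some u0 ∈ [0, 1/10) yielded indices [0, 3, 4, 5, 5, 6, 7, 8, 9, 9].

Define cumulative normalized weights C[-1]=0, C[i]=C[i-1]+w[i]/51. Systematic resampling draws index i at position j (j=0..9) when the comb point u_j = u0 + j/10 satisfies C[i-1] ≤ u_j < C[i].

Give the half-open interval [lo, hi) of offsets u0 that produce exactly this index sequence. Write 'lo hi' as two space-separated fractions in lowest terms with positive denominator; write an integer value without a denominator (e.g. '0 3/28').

19/255 5/51

C = [5/51, 2/17, 8/51, 14/51, 19/51, 28/51, 31/51, 37/51, 14/17, 1]
j=0 picked index 0: u0 ∈ [0, 5/51)
j=1 picked index 3: u0 ∈ [29/510, 89/510)
j=2 picked index 4: u0 ∈ [19/255, 44/255)
j=3 picked index 5: u0 ∈ [37/510, 127/510)
j=4 picked index 5: u0 ∈ [-7/255, 38/255)
j=5 picked index 6: u0 ∈ [5/102, 11/102)
j=6 picked index 7: u0 ∈ [2/255, 32/255)
j=7 picked index 8: u0 ∈ [13/510, 21/170)
j=8 picked index 9: u0 ∈ [2/85, 1/5)
j=9 picked index 9: u0 ∈ [-13/170, 1/10)
intersection: [19/255, 5/51)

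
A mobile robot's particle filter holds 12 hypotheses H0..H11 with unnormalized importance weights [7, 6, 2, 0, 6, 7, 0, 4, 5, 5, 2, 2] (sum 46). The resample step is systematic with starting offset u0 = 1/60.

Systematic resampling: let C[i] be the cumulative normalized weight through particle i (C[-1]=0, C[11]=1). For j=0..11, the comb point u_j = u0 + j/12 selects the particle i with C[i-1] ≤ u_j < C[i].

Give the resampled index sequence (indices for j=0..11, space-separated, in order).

0 0 1 1 4 4 5 5 7 8 9 10

C = [7/46, 13/46, 15/46, 15/46, 21/46, 14/23, 14/23, 16/23, 37/46, 21/23, 22/23, 1]
j=0: u_0=1/60 ∈ [0, 7/46) → index 0
j=1: u_1=1/10 ∈ [0, 7/46) → index 0
j=2: u_2=11/60 ∈ [7/46, 13/46) → index 1
j=3: u_3=4/15 ∈ [7/46, 13/46) → index 1
j=4: u_4=7/20 ∈ [15/46, 21/46) → index 4
j=5: u_5=13/30 ∈ [15/46, 21/46) → index 4
j=6: u_6=31/60 ∈ [21/46, 14/23) → index 5
j=7: u_7=3/5 ∈ [21/46, 14/23) → index 5
j=8: u_8=41/60 ∈ [14/23, 16/23) → index 7
j=9: u_9=23/30 ∈ [16/23, 37/46) → index 8
j=10: u_10=17/20 ∈ [37/46, 21/23) → index 9
j=11: u_11=14/15 ∈ [21/23, 22/23) → index 10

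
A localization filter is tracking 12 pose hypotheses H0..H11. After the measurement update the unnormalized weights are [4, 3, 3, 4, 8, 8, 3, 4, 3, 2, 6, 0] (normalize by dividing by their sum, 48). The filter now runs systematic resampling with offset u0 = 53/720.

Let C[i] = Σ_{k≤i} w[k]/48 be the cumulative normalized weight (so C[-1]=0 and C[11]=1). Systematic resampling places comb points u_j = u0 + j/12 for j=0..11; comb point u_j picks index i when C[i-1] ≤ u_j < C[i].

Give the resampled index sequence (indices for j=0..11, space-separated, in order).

C = [1/12, 7/48, 5/24, 7/24, 11/24, 5/8, 11/16, 37/48, 5/6, 7/8, 1, 1]
j=0: u_0=53/720 ∈ [0, 1/12) → index 0
j=1: u_1=113/720 ∈ [7/48, 5/24) → index 2
j=2: u_2=173/720 ∈ [5/24, 7/24) → index 3
j=3: u_3=233/720 ∈ [7/24, 11/24) → index 4
j=4: u_4=293/720 ∈ [7/24, 11/24) → index 4
j=5: u_5=353/720 ∈ [11/24, 5/8) → index 5
j=6: u_6=413/720 ∈ [11/24, 5/8) → index 5
j=7: u_7=473/720 ∈ [5/8, 11/16) → index 6
j=8: u_8=533/720 ∈ [11/16, 37/48) → index 7
j=9: u_9=593/720 ∈ [37/48, 5/6) → index 8
j=10: u_10=653/720 ∈ [7/8, 1) → index 10
j=11: u_11=713/720 ∈ [7/8, 1) → index 10

0 2 3 4 4 5 5 6 7 8 10 10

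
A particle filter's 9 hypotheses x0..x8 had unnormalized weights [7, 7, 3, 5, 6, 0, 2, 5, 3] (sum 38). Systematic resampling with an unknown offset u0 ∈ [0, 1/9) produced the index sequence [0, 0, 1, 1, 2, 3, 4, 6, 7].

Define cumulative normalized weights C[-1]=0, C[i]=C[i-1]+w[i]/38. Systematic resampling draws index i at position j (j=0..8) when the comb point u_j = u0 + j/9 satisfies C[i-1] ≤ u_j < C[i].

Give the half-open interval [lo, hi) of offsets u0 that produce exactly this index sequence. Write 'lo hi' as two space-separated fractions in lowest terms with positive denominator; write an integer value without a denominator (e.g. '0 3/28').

C = [7/38, 7/19, 17/38, 11/19, 14/19, 14/19, 15/19, 35/38, 1]
j=0 picked index 0: u0 ∈ [0, 7/38)
j=1 picked index 0: u0 ∈ [-1/9, 25/342)
j=2 picked index 1: u0 ∈ [-13/342, 25/171)
j=3 picked index 1: u0 ∈ [-17/114, 2/57)
j=4 picked index 2: u0 ∈ [-13/171, 1/342)
j=5 picked index 3: u0 ∈ [-37/342, 4/171)
j=6 picked index 4: u0 ∈ [-5/57, 4/57)
j=7 picked index 6: u0 ∈ [-7/171, 2/171)
j=8 picked index 7: u0 ∈ [-17/171, 11/342)
intersection: [0, 1/342)

0 1/342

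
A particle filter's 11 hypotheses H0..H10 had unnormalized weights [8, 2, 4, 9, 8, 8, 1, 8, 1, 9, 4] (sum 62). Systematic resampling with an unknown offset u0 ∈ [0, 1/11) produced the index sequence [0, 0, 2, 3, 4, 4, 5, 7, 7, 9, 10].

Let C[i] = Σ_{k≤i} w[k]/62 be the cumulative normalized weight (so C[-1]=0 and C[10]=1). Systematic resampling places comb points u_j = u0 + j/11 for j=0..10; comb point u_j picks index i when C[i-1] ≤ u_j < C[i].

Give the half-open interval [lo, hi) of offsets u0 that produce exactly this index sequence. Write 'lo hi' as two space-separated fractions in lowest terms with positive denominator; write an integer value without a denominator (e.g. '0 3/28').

C = [4/31, 5/31, 7/31, 23/62, 1/2, 39/62, 20/31, 24/31, 49/62, 29/31, 1]
j=0 picked index 0: u0 ∈ [0, 4/31)
j=1 picked index 0: u0 ∈ [-1/11, 13/341)
j=2 picked index 2: u0 ∈ [-7/341, 15/341)
j=3 picked index 3: u0 ∈ [-16/341, 67/682)
j=4 picked index 4: u0 ∈ [5/682, 3/22)
j=5 picked index 4: u0 ∈ [-57/682, 1/22)
j=6 picked index 5: u0 ∈ [-1/22, 57/682)
j=7 picked index 7: u0 ∈ [3/341, 47/341)
j=8 picked index 7: u0 ∈ [-28/341, 16/341)
j=9 picked index 9: u0 ∈ [-19/682, 40/341)
j=10 picked index 10: u0 ∈ [9/341, 1/11)
intersection: [9/341, 13/341)

9/341 13/341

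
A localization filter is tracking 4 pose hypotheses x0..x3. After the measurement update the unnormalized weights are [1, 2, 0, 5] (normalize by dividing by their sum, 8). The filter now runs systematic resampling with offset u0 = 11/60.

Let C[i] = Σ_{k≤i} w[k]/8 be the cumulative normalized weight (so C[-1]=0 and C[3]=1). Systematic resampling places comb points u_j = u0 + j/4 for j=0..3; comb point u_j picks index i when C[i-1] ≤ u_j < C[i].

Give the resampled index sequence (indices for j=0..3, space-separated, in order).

1 3 3 3

C = [1/8, 3/8, 3/8, 1]
j=0: u_0=11/60 ∈ [1/8, 3/8) → index 1
j=1: u_1=13/30 ∈ [3/8, 1) → index 3
j=2: u_2=41/60 ∈ [3/8, 1) → index 3
j=3: u_3=14/15 ∈ [3/8, 1) → index 3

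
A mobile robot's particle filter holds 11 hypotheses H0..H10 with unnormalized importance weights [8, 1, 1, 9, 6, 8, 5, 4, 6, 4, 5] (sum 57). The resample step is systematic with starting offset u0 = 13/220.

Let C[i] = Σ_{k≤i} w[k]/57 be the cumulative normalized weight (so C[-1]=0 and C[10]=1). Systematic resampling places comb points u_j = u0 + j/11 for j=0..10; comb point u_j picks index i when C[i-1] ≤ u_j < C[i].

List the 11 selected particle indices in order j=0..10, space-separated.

C = [8/57, 3/19, 10/57, 1/3, 25/57, 11/19, 2/3, 14/19, 16/19, 52/57, 1]
j=0: u_0=13/220 ∈ [0, 8/57) → index 0
j=1: u_1=3/20 ∈ [8/57, 3/19) → index 1
j=2: u_2=53/220 ∈ [10/57, 1/3) → index 3
j=3: u_3=73/220 ∈ [10/57, 1/3) → index 3
j=4: u_4=93/220 ∈ [1/3, 25/57) → index 4
j=5: u_5=113/220 ∈ [25/57, 11/19) → index 5
j=6: u_6=133/220 ∈ [11/19, 2/3) → index 6
j=7: u_7=153/220 ∈ [2/3, 14/19) → index 7
j=8: u_8=173/220 ∈ [14/19, 16/19) → index 8
j=9: u_9=193/220 ∈ [16/19, 52/57) → index 9
j=10: u_10=213/220 ∈ [52/57, 1) → index 10

0 1 3 3 4 5 6 7 8 9 10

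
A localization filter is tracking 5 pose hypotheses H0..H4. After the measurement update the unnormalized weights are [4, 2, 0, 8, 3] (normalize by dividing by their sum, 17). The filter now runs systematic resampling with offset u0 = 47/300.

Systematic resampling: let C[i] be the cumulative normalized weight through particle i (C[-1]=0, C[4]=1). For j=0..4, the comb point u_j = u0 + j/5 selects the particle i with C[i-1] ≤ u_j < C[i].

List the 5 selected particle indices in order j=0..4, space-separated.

0 3 3 3 4

C = [4/17, 6/17, 6/17, 14/17, 1]
j=0: u_0=47/300 ∈ [0, 4/17) → index 0
j=1: u_1=107/300 ∈ [6/17, 14/17) → index 3
j=2: u_2=167/300 ∈ [6/17, 14/17) → index 3
j=3: u_3=227/300 ∈ [6/17, 14/17) → index 3
j=4: u_4=287/300 ∈ [14/17, 1) → index 4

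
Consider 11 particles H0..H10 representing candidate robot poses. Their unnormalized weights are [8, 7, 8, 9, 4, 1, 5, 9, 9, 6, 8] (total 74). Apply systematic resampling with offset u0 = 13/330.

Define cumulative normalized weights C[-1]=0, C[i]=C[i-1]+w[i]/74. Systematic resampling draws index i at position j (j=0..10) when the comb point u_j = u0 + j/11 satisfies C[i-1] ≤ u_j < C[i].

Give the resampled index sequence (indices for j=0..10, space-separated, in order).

0 1 2 3 3 5 7 7 8 9 10

C = [4/37, 15/74, 23/74, 16/37, 18/37, 1/2, 21/37, 51/74, 30/37, 33/37, 1]
j=0: u_0=13/330 ∈ [0, 4/37) → index 0
j=1: u_1=43/330 ∈ [4/37, 15/74) → index 1
j=2: u_2=73/330 ∈ [15/74, 23/74) → index 2
j=3: u_3=103/330 ∈ [23/74, 16/37) → index 3
j=4: u_4=133/330 ∈ [23/74, 16/37) → index 3
j=5: u_5=163/330 ∈ [18/37, 1/2) → index 5
j=6: u_6=193/330 ∈ [21/37, 51/74) → index 7
j=7: u_7=223/330 ∈ [21/37, 51/74) → index 7
j=8: u_8=23/30 ∈ [51/74, 30/37) → index 8
j=9: u_9=283/330 ∈ [30/37, 33/37) → index 9
j=10: u_10=313/330 ∈ [33/37, 1) → index 10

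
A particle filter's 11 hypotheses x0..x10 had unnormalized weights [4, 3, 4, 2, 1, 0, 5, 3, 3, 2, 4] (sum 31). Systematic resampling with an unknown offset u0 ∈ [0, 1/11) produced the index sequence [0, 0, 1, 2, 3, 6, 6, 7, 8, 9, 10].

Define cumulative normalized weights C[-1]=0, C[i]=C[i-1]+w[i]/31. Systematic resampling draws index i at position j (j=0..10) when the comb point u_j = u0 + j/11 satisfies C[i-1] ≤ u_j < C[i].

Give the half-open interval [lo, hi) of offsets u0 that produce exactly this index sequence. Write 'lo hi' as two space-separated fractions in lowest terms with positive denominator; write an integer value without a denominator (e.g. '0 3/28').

0 13/341

C = [4/31, 7/31, 11/31, 13/31, 14/31, 14/31, 19/31, 22/31, 25/31, 27/31, 1]
j=0 picked index 0: u0 ∈ [0, 4/31)
j=1 picked index 0: u0 ∈ [-1/11, 13/341)
j=2 picked index 1: u0 ∈ [-18/341, 15/341)
j=3 picked index 2: u0 ∈ [-16/341, 28/341)
j=4 picked index 3: u0 ∈ [-3/341, 19/341)
j=5 picked index 6: u0 ∈ [-1/341, 54/341)
j=6 picked index 6: u0 ∈ [-32/341, 23/341)
j=7 picked index 7: u0 ∈ [-8/341, 25/341)
j=8 picked index 8: u0 ∈ [-6/341, 27/341)
j=9 picked index 9: u0 ∈ [-4/341, 18/341)
j=10 picked index 10: u0 ∈ [-13/341, 1/11)
intersection: [0, 13/341)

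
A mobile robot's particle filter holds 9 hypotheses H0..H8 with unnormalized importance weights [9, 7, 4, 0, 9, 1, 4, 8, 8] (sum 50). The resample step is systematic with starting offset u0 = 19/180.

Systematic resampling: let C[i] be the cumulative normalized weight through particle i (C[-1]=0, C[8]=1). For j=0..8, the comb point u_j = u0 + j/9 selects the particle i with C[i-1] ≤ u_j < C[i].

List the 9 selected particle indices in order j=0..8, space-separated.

0 1 2 4 4 6 7 8 8

C = [9/50, 8/25, 2/5, 2/5, 29/50, 3/5, 17/25, 21/25, 1]
j=0: u_0=19/180 ∈ [0, 9/50) → index 0
j=1: u_1=13/60 ∈ [9/50, 8/25) → index 1
j=2: u_2=59/180 ∈ [8/25, 2/5) → index 2
j=3: u_3=79/180 ∈ [2/5, 29/50) → index 4
j=4: u_4=11/20 ∈ [2/5, 29/50) → index 4
j=5: u_5=119/180 ∈ [3/5, 17/25) → index 6
j=6: u_6=139/180 ∈ [17/25, 21/25) → index 7
j=7: u_7=53/60 ∈ [21/25, 1) → index 8
j=8: u_8=179/180 ∈ [21/25, 1) → index 8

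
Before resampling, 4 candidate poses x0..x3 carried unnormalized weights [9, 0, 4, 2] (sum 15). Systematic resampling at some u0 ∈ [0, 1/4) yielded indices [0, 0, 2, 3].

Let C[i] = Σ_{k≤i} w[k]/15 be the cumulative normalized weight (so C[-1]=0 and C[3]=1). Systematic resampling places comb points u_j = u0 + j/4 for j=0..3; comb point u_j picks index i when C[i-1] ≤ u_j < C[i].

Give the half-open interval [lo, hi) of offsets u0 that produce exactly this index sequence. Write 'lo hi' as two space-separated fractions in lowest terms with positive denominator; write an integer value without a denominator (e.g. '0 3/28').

7/60 1/4

C = [3/5, 3/5, 13/15, 1]
j=0 picked index 0: u0 ∈ [0, 3/5)
j=1 picked index 0: u0 ∈ [-1/4, 7/20)
j=2 picked index 2: u0 ∈ [1/10, 11/30)
j=3 picked index 3: u0 ∈ [7/60, 1/4)
intersection: [7/60, 1/4)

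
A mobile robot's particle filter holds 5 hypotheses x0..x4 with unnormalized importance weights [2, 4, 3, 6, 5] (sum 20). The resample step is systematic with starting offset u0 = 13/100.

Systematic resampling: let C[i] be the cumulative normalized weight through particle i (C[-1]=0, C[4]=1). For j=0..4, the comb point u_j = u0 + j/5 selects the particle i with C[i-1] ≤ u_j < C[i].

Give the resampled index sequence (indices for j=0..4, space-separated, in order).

C = [1/10, 3/10, 9/20, 3/4, 1]
j=0: u_0=13/100 ∈ [1/10, 3/10) → index 1
j=1: u_1=33/100 ∈ [3/10, 9/20) → index 2
j=2: u_2=53/100 ∈ [9/20, 3/4) → index 3
j=3: u_3=73/100 ∈ [9/20, 3/4) → index 3
j=4: u_4=93/100 ∈ [3/4, 1) → index 4

1 2 3 3 4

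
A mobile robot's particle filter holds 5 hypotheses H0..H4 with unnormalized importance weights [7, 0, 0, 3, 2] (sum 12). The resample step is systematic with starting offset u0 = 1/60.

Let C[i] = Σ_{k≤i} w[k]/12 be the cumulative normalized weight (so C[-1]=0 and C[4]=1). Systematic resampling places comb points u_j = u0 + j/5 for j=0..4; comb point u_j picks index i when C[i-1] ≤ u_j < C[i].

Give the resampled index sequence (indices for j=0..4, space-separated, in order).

0 0 0 3 3

C = [7/12, 7/12, 7/12, 5/6, 1]
j=0: u_0=1/60 ∈ [0, 7/12) → index 0
j=1: u_1=13/60 ∈ [0, 7/12) → index 0
j=2: u_2=5/12 ∈ [0, 7/12) → index 0
j=3: u_3=37/60 ∈ [7/12, 5/6) → index 3
j=4: u_4=49/60 ∈ [7/12, 5/6) → index 3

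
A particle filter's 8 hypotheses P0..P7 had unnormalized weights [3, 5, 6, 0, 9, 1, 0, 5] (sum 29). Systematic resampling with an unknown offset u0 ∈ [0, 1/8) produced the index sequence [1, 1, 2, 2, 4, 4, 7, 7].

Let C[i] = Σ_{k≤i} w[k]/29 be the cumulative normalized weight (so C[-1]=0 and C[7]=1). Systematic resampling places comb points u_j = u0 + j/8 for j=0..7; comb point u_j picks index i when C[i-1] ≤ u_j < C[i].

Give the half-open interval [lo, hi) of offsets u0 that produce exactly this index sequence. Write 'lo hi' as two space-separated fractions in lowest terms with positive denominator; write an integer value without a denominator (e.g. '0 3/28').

3/29 25/232

C = [3/29, 8/29, 14/29, 14/29, 23/29, 24/29, 24/29, 1]
j=0 picked index 1: u0 ∈ [3/29, 8/29)
j=1 picked index 1: u0 ∈ [-5/232, 35/232)
j=2 picked index 2: u0 ∈ [3/116, 27/116)
j=3 picked index 2: u0 ∈ [-23/232, 25/232)
j=4 picked index 4: u0 ∈ [-1/58, 17/58)
j=5 picked index 4: u0 ∈ [-33/232, 39/232)
j=6 picked index 7: u0 ∈ [9/116, 1/4)
j=7 picked index 7: u0 ∈ [-11/232, 1/8)
intersection: [3/29, 25/232)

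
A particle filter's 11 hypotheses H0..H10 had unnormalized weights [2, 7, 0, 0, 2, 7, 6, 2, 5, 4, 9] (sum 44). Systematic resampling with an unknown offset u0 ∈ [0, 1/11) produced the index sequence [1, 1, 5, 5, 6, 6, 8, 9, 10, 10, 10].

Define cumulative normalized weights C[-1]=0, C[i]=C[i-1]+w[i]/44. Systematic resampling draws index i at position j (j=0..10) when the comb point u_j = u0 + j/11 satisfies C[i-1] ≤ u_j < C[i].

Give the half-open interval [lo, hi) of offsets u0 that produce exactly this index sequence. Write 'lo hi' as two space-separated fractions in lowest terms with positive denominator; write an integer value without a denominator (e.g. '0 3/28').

3/44 1/11

C = [1/22, 9/44, 9/44, 9/44, 1/4, 9/22, 6/11, 13/22, 31/44, 35/44, 1]
j=0 picked index 1: u0 ∈ [1/22, 9/44)
j=1 picked index 1: u0 ∈ [-1/22, 5/44)
j=2 picked index 5: u0 ∈ [3/44, 5/22)
j=3 picked index 5: u0 ∈ [-1/44, 3/22)
j=4 picked index 6: u0 ∈ [1/22, 2/11)
j=5 picked index 6: u0 ∈ [-1/22, 1/11)
j=6 picked index 8: u0 ∈ [1/22, 7/44)
j=7 picked index 9: u0 ∈ [3/44, 7/44)
j=8 picked index 10: u0 ∈ [3/44, 3/11)
j=9 picked index 10: u0 ∈ [-1/44, 2/11)
j=10 picked index 10: u0 ∈ [-5/44, 1/11)
intersection: [3/44, 1/11)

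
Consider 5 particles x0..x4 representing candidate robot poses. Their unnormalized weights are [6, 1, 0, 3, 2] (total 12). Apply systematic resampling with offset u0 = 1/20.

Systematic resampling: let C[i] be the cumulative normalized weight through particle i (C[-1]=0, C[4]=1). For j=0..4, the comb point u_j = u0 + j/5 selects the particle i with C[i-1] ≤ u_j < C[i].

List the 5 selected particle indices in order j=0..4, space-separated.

C = [1/2, 7/12, 7/12, 5/6, 1]
j=0: u_0=1/20 ∈ [0, 1/2) → index 0
j=1: u_1=1/4 ∈ [0, 1/2) → index 0
j=2: u_2=9/20 ∈ [0, 1/2) → index 0
j=3: u_3=13/20 ∈ [7/12, 5/6) → index 3
j=4: u_4=17/20 ∈ [5/6, 1) → index 4

0 0 0 3 4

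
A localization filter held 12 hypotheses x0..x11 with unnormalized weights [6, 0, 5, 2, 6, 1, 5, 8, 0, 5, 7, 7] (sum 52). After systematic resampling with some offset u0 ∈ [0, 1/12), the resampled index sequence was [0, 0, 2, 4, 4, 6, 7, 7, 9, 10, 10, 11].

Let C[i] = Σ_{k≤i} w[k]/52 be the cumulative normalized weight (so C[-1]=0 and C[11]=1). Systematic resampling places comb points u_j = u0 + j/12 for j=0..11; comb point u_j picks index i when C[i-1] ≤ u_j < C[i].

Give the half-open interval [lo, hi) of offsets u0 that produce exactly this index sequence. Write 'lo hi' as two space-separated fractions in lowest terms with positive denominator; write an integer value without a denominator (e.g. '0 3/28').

C = [3/26, 3/26, 11/52, 1/4, 19/52, 5/13, 25/52, 33/52, 33/52, 19/26, 45/52, 1]
j=0 picked index 0: u0 ∈ [0, 3/26)
j=1 picked index 0: u0 ∈ [-1/12, 5/156)
j=2 picked index 2: u0 ∈ [-2/39, 7/156)
j=3 picked index 4: u0 ∈ [0, 3/26)
j=4 picked index 4: u0 ∈ [-1/12, 5/156)
j=5 picked index 6: u0 ∈ [-5/156, 5/78)
j=6 picked index 7: u0 ∈ [-1/52, 7/52)
j=7 picked index 7: u0 ∈ [-4/39, 2/39)
j=8 picked index 9: u0 ∈ [-5/156, 5/78)
j=9 picked index 10: u0 ∈ [-1/52, 3/26)
j=10 picked index 10: u0 ∈ [-4/39, 5/156)
j=11 picked index 11: u0 ∈ [-2/39, 1/12)
intersection: [0, 5/156)

0 5/156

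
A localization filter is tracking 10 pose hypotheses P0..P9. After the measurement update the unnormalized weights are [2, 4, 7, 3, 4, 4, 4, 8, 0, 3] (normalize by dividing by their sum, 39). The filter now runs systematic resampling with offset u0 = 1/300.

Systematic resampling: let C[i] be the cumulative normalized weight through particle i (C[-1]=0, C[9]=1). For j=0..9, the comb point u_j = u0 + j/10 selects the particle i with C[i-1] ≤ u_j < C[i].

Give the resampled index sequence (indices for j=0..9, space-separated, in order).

0 1 2 2 3 4 5 6 7 7

C = [2/39, 2/13, 1/3, 16/39, 20/39, 8/13, 28/39, 12/13, 12/13, 1]
j=0: u_0=1/300 ∈ [0, 2/39) → index 0
j=1: u_1=31/300 ∈ [2/39, 2/13) → index 1
j=2: u_2=61/300 ∈ [2/13, 1/3) → index 2
j=3: u_3=91/300 ∈ [2/13, 1/3) → index 2
j=4: u_4=121/300 ∈ [1/3, 16/39) → index 3
j=5: u_5=151/300 ∈ [16/39, 20/39) → index 4
j=6: u_6=181/300 ∈ [20/39, 8/13) → index 5
j=7: u_7=211/300 ∈ [8/13, 28/39) → index 6
j=8: u_8=241/300 ∈ [28/39, 12/13) → index 7
j=9: u_9=271/300 ∈ [28/39, 12/13) → index 7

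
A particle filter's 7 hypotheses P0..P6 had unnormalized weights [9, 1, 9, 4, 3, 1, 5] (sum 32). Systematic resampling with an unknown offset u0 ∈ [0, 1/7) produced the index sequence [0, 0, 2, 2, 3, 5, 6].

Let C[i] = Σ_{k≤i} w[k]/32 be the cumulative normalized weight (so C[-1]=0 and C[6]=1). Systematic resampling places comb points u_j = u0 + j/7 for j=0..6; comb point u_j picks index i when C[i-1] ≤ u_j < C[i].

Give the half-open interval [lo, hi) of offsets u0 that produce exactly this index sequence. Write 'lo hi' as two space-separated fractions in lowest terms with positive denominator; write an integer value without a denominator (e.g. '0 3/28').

C = [9/32, 5/16, 19/32, 23/32, 13/16, 27/32, 1]
j=0 picked index 0: u0 ∈ [0, 9/32)
j=1 picked index 0: u0 ∈ [-1/7, 31/224)
j=2 picked index 2: u0 ∈ [3/112, 69/224)
j=3 picked index 2: u0 ∈ [-13/112, 37/224)
j=4 picked index 3: u0 ∈ [5/224, 33/224)
j=5 picked index 5: u0 ∈ [11/112, 29/224)
j=6 picked index 6: u0 ∈ [-3/224, 1/7)
intersection: [11/112, 29/224)

11/112 29/224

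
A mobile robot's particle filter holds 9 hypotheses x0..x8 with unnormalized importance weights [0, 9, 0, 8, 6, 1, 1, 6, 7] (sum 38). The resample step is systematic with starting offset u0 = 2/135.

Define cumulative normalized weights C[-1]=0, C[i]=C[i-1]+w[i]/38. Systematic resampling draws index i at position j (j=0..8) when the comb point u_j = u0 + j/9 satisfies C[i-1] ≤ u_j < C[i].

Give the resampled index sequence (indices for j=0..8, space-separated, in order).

1 1 3 3 4 4 7 7 8

C = [0, 9/38, 9/38, 17/38, 23/38, 12/19, 25/38, 31/38, 1]
j=0: u_0=2/135 ∈ [0, 9/38) → index 1
j=1: u_1=17/135 ∈ [0, 9/38) → index 1
j=2: u_2=32/135 ∈ [9/38, 17/38) → index 3
j=3: u_3=47/135 ∈ [9/38, 17/38) → index 3
j=4: u_4=62/135 ∈ [17/38, 23/38) → index 4
j=5: u_5=77/135 ∈ [17/38, 23/38) → index 4
j=6: u_6=92/135 ∈ [25/38, 31/38) → index 7
j=7: u_7=107/135 ∈ [25/38, 31/38) → index 7
j=8: u_8=122/135 ∈ [31/38, 1) → index 8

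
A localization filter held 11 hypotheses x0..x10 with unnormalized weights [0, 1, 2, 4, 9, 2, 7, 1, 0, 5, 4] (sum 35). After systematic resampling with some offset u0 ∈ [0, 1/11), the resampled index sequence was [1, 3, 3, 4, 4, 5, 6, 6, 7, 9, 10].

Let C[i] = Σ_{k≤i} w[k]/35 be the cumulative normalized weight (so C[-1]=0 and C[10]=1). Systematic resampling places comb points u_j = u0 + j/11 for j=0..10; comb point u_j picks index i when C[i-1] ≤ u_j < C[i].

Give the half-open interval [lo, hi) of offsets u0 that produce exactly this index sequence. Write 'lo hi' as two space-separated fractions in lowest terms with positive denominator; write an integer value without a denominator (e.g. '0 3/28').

1/385 6/385

C = [0, 1/35, 3/35, 1/5, 16/35, 18/35, 5/7, 26/35, 26/35, 31/35, 1]
j=0 picked index 1: u0 ∈ [0, 1/35)
j=1 picked index 3: u0 ∈ [-2/385, 6/55)
j=2 picked index 3: u0 ∈ [-37/385, 1/55)
j=3 picked index 4: u0 ∈ [-4/55, 71/385)
j=4 picked index 4: u0 ∈ [-9/55, 36/385)
j=5 picked index 5: u0 ∈ [1/385, 23/385)
j=6 picked index 6: u0 ∈ [-12/385, 13/77)
j=7 picked index 6: u0 ∈ [-47/385, 6/77)
j=8 picked index 7: u0 ∈ [-1/77, 6/385)
j=9 picked index 9: u0 ∈ [-29/385, 26/385)
j=10 picked index 10: u0 ∈ [-9/385, 1/11)
intersection: [1/385, 6/385)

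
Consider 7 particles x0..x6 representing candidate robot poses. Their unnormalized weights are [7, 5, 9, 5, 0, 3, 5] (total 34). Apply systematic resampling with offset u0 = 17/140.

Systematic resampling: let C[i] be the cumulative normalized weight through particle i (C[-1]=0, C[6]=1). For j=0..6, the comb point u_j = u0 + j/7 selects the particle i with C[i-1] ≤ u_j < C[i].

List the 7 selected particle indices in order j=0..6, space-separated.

C = [7/34, 6/17, 21/34, 13/17, 13/17, 29/34, 1]
j=0: u_0=17/140 ∈ [0, 7/34) → index 0
j=1: u_1=37/140 ∈ [7/34, 6/17) → index 1
j=2: u_2=57/140 ∈ [6/17, 21/34) → index 2
j=3: u_3=11/20 ∈ [6/17, 21/34) → index 2
j=4: u_4=97/140 ∈ [21/34, 13/17) → index 3
j=5: u_5=117/140 ∈ [13/17, 29/34) → index 5
j=6: u_6=137/140 ∈ [29/34, 1) → index 6

0 1 2 2 3 5 6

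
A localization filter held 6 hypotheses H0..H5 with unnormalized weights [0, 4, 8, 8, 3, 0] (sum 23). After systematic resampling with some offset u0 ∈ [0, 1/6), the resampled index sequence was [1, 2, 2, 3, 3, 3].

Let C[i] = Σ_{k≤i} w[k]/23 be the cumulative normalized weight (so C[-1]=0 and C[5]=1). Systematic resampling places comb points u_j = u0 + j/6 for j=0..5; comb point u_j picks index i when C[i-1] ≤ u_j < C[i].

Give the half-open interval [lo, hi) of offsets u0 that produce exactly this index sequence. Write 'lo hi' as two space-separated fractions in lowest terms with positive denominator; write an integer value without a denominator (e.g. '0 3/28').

C = [0, 4/23, 12/23, 20/23, 1, 1]
j=0 picked index 1: u0 ∈ [0, 4/23)
j=1 picked index 2: u0 ∈ [1/138, 49/138)
j=2 picked index 2: u0 ∈ [-11/69, 13/69)
j=3 picked index 3: u0 ∈ [1/46, 17/46)
j=4 picked index 3: u0 ∈ [-10/69, 14/69)
j=5 picked index 3: u0 ∈ [-43/138, 5/138)
intersection: [1/46, 5/138)

1/46 5/138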